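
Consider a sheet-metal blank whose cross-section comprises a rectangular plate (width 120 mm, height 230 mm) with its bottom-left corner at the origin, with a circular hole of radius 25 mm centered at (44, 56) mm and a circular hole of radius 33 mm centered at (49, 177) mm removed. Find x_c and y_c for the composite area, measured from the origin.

plate: A = 120 × 230 = 27600.00, centroid at (60.00, 115.00).
hole 1: A = −π·25² = -1963.50, centroid at (44.00, 56.00).
hole 2: A = −π·33² = -3421.19, centroid at (49.00, 177.00).
ΣA = 22215.31 mm², ΣAx_c = 1401967.68 mm³, ΣAy_c = 2458492.85 mm³.
x_c = 1401967.68/22215.31 = 63.11 mm; y_c = 2458492.85/22215.31 = 110.67 mm.

x_c = 63.11 mm, y_c = 110.67 mm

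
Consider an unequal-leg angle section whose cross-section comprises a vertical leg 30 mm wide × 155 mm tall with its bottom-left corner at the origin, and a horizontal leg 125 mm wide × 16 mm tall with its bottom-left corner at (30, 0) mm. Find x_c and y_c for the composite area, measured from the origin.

vertical leg: A = 30 × 155 = 4650.00, centroid at (15.00, 77.50).
horizontal leg: A = 125 × 16 = 2000.00, centroid at (92.50, 8.00).
ΣA = 6650.00 mm²
ΣAx_c = (4650.00)(15.00) + (2000.00)(92.50) = 254750.00 mm³
ΣAy_c = (4650.00)(77.50) + (2000.00)(8.00) = 376375.00 mm³
x_c = 254750.00 / 6650.00 = 38.31 mm
y_c = 376375.00 / 6650.00 = 56.60 mm

x_c = 38.31 mm, y_c = 56.60 mm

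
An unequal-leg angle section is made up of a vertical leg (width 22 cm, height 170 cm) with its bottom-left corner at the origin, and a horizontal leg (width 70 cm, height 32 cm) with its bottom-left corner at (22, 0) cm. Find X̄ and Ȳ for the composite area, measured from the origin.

X̄ = 28.23 cm, Ȳ = 59.15 cm

vertical leg: A = 22 × 170 = 3740.00, centroid at (11.00, 85.00).
horizontal leg: A = 70 × 32 = 2240.00, centroid at (57.00, 16.00).
ΣA = 5980.00 cm², ΣAX̄ = 168820.00 cm³, ΣAȲ = 353740.00 cm³.
X̄ = 168820.00/5980.00 = 28.23 cm; Ȳ = 353740.00/5980.00 = 59.15 cm.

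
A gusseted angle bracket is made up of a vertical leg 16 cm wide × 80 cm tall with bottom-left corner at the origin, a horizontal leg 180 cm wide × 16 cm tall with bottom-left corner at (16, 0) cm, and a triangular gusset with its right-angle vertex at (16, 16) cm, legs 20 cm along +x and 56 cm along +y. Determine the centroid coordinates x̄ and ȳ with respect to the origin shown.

x̄ = 69.54 cm, ȳ = 19.84 cm

vertical leg: A = 16 × 80 = 1280.00, centroid at (8.00, 40.00).
horizontal leg: A = 180 × 16 = 2880.00, centroid at (106.00, 8.00).
gusset: A = ½·20·56 = 560.00, centroid at (22.67, 34.67).
ΣA = 4720.00 cm²
ΣAx̄ = (1280.00)(8.00) + (2880.00)(106.00) + (560.00)(22.67) = 328213.33 cm³
ΣAȳ = (1280.00)(40.00) + (2880.00)(8.00) + (560.00)(34.67) = 93653.33 cm³
x̄ = 328213.33 / 4720.00 = 69.54 cm
ȳ = 93653.33 / 4720.00 = 19.84 cm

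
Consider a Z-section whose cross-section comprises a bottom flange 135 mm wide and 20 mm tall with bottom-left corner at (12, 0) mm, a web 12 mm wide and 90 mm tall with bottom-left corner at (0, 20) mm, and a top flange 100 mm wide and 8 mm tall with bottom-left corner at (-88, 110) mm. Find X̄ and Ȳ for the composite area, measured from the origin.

Part | A | x̄ᵢ | ȳᵢ | A·x̄ᵢ | A·ȳᵢ
bottom flange | 2700.00 | 79.50 | 10.00 | 214650.00 | 27000.00
web | 1080.00 | 6.00 | 65.00 | 6480.00 | 70200.00
top flange | 800.00 | -38.00 | 114.00 | -30400.00 | 91200.00
Σ | 4580.00 |  |  | 190730.00 | 188400.00
X̄ = 190730.00 / 4580.00 = 41.64 mm
Ȳ = 188400.00 / 4580.00 = 41.14 mm

X̄ = 41.64 mm, Ȳ = 41.14 mm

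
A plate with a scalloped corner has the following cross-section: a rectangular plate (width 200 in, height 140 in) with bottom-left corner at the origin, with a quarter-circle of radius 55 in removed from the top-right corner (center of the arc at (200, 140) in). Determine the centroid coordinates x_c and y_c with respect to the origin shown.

Part | A | x̄ᵢ | ȳᵢ | A·x̄ᵢ | A·ȳᵢ
plate | 28000.00 | 100.00 | 70.00 | 2800000.00 | 1960000.00
removed quarter-circle | -2375.83 | 176.66 | 116.66 | -419707.56 | -277157.79
Σ | 25624.17 |  |  | 2380292.44 | 1682842.21
x_c = 2380292.44 / 25624.17 = 92.89 in
y_c = 1682842.21 / 25624.17 = 65.67 in

x_c = 92.89 in, y_c = 65.67 in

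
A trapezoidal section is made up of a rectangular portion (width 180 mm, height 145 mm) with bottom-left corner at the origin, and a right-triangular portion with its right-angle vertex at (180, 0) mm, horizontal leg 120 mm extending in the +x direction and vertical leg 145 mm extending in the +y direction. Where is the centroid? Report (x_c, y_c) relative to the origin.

Part | A | x̄ᵢ | ȳᵢ | A·x̄ᵢ | A·ȳᵢ
rectangular portion | 26100.00 | 90.00 | 72.50 | 2349000.00 | 1892250.00
triangular portion | 8700.00 | 220.00 | 48.33 | 1914000.00 | 420500.00
Σ | 34800.00 |  |  | 4263000.00 | 2312750.00
x_c = 4263000.00 / 34800.00 = 122.50 mm
y_c = 2312750.00 / 34800.00 = 66.46 mm

x_c = 122.50 mm, y_c = 66.46 mm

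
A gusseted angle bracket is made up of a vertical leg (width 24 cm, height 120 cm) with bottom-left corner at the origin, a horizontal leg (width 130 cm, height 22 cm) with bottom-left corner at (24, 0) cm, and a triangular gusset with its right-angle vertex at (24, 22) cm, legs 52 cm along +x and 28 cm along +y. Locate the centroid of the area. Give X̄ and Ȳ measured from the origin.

X̄ = 49.35 cm, Ȳ = 35.11 cm

Part | A | x̄ᵢ | ȳᵢ | A·x̄ᵢ | A·ȳᵢ
vertical leg | 2880.00 | 12.00 | 60.00 | 34560.00 | 172800.00
horizontal leg | 2860.00 | 89.00 | 11.00 | 254540.00 | 31460.00
gusset | 728.00 | 41.33 | 31.33 | 30090.67 | 22810.67
Σ | 6468.00 |  |  | 319190.67 | 227070.67
X̄ = 319190.67 / 6468.00 = 49.35 cm
Ȳ = 227070.67 / 6468.00 = 35.11 cm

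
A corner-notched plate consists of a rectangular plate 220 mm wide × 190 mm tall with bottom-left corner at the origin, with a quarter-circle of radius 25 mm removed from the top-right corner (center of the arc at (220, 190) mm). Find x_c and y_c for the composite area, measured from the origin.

plate: A = 220 × 190 = 41800.00, centroid at (110.00, 95.00).
removed quarter-circle: A = −¼π·25² = -490.87, centroid at (209.39, 179.39).
ΣA = 41309.13 mm²
ΣAx_c = (41800.00)(110.00) + (-490.87)(209.39) = 4495216.09 mm³
ΣAy_c = (41800.00)(95.00) + (-490.87)(179.39) = 3882942.30 mm³
x_c = 4495216.09 / 41309.13 = 108.82 mm
y_c = 3882942.30 / 41309.13 = 94.00 mm

x_c = 108.82 mm, y_c = 94.00 mm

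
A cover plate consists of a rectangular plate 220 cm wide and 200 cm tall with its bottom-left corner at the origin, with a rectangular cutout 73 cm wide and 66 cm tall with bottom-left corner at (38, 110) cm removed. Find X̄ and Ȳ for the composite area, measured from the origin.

plate: A = 220 × 200 = 44000.00, centroid at (110.00, 100.00).
hole: A = −(73 × 66) = -4818.00, centroid at (74.50, 143.00).
ΣA = 39182.00 cm², ΣAX̄ = 4481059.00 cm³, ΣAȲ = 3711026.00 cm³.
X̄ = 4481059.00/39182.00 = 114.37 cm; Ȳ = 3711026.00/39182.00 = 94.71 cm.

X̄ = 114.37 cm, Ȳ = 94.71 cm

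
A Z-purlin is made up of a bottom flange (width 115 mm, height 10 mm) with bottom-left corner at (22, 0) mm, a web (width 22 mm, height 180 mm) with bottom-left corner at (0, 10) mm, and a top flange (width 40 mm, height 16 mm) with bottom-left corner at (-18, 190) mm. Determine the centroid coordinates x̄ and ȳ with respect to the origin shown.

bottom flange: A = 115 × 10 = 1150.00, centroid at (79.50, 5.00).
web: A = 22 × 180 = 3960.00, centroid at (11.00, 100.00).
top flange: A = 40 × 16 = 640.00, centroid at (2.00, 198.00).
ΣA = 5750.00 mm²
ΣAx̄ = (1150.00)(79.50) + (3960.00)(11.00) + (640.00)(2.00) = 136265.00 mm³
ΣAȳ = (1150.00)(5.00) + (3960.00)(100.00) + (640.00)(198.00) = 528470.00 mm³
x̄ = 136265.00 / 5750.00 = 23.70 mm
ȳ = 528470.00 / 5750.00 = 91.91 mm

x̄ = 23.70 mm, ȳ = 91.91 mm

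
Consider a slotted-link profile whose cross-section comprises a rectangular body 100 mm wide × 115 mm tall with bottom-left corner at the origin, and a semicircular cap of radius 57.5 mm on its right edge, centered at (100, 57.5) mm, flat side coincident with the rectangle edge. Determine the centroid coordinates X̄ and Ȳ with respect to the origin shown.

X̄ = 73.15 mm, Ȳ = 57.50 mm

rectangular body: A = 100 × 115 = 11500.00, centroid at (50.00, 57.50).
semicircular end: A = ½π·57.5² = 5193.45, centroid at (124.40, 57.50).
ΣA = 16693.45 mm²
ΣAX̄ = (11500.00)(50.00) + (5193.45)(124.40) = 1221084.12 mm³
ΣAȲ = (11500.00)(57.50) + (5193.45)(57.50) = 959873.11 mm³
X̄ = 1221084.12 / 16693.45 = 73.15 mm
Ȳ = 959873.11 / 16693.45 = 57.50 mm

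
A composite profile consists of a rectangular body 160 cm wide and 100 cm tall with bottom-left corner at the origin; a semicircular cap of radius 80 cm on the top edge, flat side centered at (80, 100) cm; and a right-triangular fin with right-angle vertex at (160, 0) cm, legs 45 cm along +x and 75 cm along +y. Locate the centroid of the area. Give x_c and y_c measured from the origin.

Part | A | x̄ᵢ | ȳᵢ | A·x̄ᵢ | A·ȳᵢ
rectangular body | 16000.00 | 80.00 | 50.00 | 1280000.00 | 800000.00
semicircular top | 10053.10 | 80.00 | 133.95 | 804247.72 | 1346642.98
triangular fin | 1687.50 | 175.00 | 25.00 | 295312.50 | 42187.50
Σ | 27740.60 |  |  | 2379560.22 | 2188830.48
x_c = 2379560.22 / 27740.60 = 85.78 cm
y_c = 2188830.48 / 27740.60 = 78.90 cm

x_c = 85.78 cm, y_c = 78.90 cm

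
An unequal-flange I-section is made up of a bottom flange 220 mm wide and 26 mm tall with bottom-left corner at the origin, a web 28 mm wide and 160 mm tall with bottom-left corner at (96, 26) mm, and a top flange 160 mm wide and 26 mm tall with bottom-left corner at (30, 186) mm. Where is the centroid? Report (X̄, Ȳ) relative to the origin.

Part | A | x̄ᵢ | ȳᵢ | A·x̄ᵢ | A·ȳᵢ
bottom flange | 5720.00 | 110.00 | 13.00 | 629200.00 | 74360.00
web | 4480.00 | 110.00 | 106.00 | 492800.00 | 474880.00
top flange | 4160.00 | 110.00 | 199.00 | 457600.00 | 827840.00
Σ | 14360.00 |  |  | 1579600.00 | 1377080.00
X̄ = 1579600.00 / 14360.00 = 110.00 mm
Ȳ = 1377080.00 / 14360.00 = 95.90 mm

X̄ = 110.00 mm, Ȳ = 95.90 mm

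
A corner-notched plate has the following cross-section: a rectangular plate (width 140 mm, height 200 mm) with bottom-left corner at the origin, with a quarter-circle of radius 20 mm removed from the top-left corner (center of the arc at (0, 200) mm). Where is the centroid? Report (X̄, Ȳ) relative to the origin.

Part | A | x̄ᵢ | ȳᵢ | A·x̄ᵢ | A·ȳᵢ
plate | 28000.00 | 70.00 | 100.00 | 1960000.00 | 2800000.00
removed quarter-circle | -314.16 | 8.49 | 191.51 | -2666.67 | -60165.19
Σ | 27685.84 |  |  | 1957333.33 | 2739834.81
X̄ = 1957333.33 / 27685.84 = 70.70 mm
Ȳ = 2739834.81 / 27685.84 = 98.96 mm

X̄ = 70.70 mm, Ȳ = 98.96 mm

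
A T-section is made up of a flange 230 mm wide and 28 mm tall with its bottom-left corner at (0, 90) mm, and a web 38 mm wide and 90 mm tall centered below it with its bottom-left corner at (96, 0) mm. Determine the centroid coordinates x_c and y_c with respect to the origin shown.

web: A = 38 × 90 = 3420.00, centroid at (115.00, 45.00).
flange: A = 230 × 28 = 6440.00, centroid at (115.00, 104.00).
ΣA = 9860.00 mm², ΣAx_c = 1133900.00 mm³, ΣAy_c = 823660.00 mm³.
x_c = 1133900.00/9860.00 = 115.00 mm; y_c = 823660.00/9860.00 = 83.54 mm.

x_c = 115.00 mm, y_c = 83.54 mm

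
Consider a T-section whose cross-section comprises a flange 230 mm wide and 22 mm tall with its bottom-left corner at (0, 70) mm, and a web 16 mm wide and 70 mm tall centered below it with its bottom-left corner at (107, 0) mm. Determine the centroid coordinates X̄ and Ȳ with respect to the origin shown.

X̄ = 115.00 mm, Ȳ = 72.66 mm

web: A = 16 × 70 = 1120.00, centroid at (115.00, 35.00).
flange: A = 230 × 22 = 5060.00, centroid at (115.00, 81.00).
ΣA = 6180.00 mm²
ΣAX̄ = (1120.00)(115.00) + (5060.00)(115.00) = 710700.00 mm³
ΣAȲ = (1120.00)(35.00) + (5060.00)(81.00) = 449060.00 mm³
X̄ = 710700.00 / 6180.00 = 115.00 mm
Ȳ = 449060.00 / 6180.00 = 72.66 mm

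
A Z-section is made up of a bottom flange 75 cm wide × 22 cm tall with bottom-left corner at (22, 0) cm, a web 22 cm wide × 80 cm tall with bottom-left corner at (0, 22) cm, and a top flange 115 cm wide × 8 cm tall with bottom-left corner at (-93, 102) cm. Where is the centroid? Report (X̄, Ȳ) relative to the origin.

bottom flange: A = 75 × 22 = 1650.00, centroid at (59.50, 11.00).
web: A = 22 × 80 = 1760.00, centroid at (11.00, 62.00).
top flange: A = 115 × 8 = 920.00, centroid at (-35.50, 106.00).
ΣA = 4330.00 cm², ΣAX̄ = 84875.00 cm³, ΣAȲ = 224790.00 cm³.
X̄ = 84875.00/4330.00 = 19.60 cm; Ȳ = 224790.00/4330.00 = 51.91 cm.

X̄ = 19.60 cm, Ȳ = 51.91 cm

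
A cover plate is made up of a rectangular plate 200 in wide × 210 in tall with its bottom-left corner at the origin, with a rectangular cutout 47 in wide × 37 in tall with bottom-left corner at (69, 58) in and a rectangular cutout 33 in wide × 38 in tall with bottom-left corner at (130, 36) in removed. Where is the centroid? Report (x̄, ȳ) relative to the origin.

x̄ = 98.84 in, ȳ = 107.88 in

plate: A = 200 × 210 = 42000.00, centroid at (100.00, 105.00).
hole 1: A = −(47 × 37) = -1739.00, centroid at (92.50, 76.50).
hole 2: A = −(33 × 38) = -1254.00, centroid at (146.50, 55.00).
ΣA = 39007.00 in²
ΣAx̄ = (42000.00)(100.00) + (-1739.00)(92.50) + (-1254.00)(146.50) = 3855431.50 in³
ΣAȳ = (42000.00)(105.00) + (-1739.00)(76.50) + (-1254.00)(55.00) = 4207996.50 in³
x̄ = 3855431.50 / 39007.00 = 98.84 in
ȳ = 4207996.50 / 39007.00 = 107.88 in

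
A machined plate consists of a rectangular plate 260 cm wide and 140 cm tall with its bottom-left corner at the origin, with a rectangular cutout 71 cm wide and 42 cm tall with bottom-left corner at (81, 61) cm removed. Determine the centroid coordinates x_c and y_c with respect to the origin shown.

Part | A | x̄ᵢ | ȳᵢ | A·x̄ᵢ | A·ȳᵢ
plate | 36400.00 | 130.00 | 70.00 | 4732000.00 | 2548000.00
hole | -2982.00 | 116.50 | 82.00 | -347403.00 | -244524.00
Σ | 33418.00 |  |  | 4384597.00 | 2303476.00
x_c = 4384597.00 / 33418.00 = 131.20 cm
y_c = 2303476.00 / 33418.00 = 68.93 cm

x_c = 131.20 cm, y_c = 68.93 cm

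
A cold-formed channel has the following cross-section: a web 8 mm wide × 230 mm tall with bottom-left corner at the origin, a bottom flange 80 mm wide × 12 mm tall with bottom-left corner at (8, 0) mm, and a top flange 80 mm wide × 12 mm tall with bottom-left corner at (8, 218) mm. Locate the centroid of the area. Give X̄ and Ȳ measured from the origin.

web: A = 8 × 230 = 1840.00, centroid at (4.00, 115.00).
bottom flange: A = 80 × 12 = 960.00, centroid at (48.00, 6.00).
top flange: A = 80 × 12 = 960.00, centroid at (48.00, 224.00).
ΣA = 3760.00 mm², ΣAX̄ = 99520.00 mm³, ΣAȲ = 432400.00 mm³.
X̄ = 99520.00/3760.00 = 26.47 mm; Ȳ = 432400.00/3760.00 = 115.00 mm.

X̄ = 26.47 mm, Ȳ = 115.00 mm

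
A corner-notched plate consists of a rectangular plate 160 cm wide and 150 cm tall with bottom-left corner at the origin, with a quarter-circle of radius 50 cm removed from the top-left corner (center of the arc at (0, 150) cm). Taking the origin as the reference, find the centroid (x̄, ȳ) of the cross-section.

x̄ = 85.24 cm, ȳ = 70.21 cm

plate: A = 160 × 150 = 24000.00, centroid at (80.00, 75.00).
removed quarter-circle: A = −¼π·50² = -1963.50, centroid at (21.22, 128.78).
ΣA = 22036.50 cm²
ΣAx̄ = (24000.00)(80.00) + (-1963.50)(21.22) = 1878333.33 cm³
ΣAȳ = (24000.00)(75.00) + (-1963.50)(128.78) = 1547142.36 cm³
x̄ = 1878333.33 / 22036.50 = 85.24 cm
ȳ = 1547142.36 / 22036.50 = 70.21 cm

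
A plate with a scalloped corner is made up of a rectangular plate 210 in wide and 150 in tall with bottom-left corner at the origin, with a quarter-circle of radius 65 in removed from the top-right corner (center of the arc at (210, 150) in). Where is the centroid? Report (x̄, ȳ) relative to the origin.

plate: A = 210 × 150 = 31500.00, centroid at (105.00, 75.00).
removed quarter-circle: A = −¼π·65² = -3318.31, centroid at (182.41, 122.41).
ΣA = 28181.69 in², ΣAx̄ = 2702197.15 in³, ΣAȳ = 1956295.58 in³.
x̄ = 2702197.15/28181.69 = 95.88 in; ȳ = 1956295.58/28181.69 = 69.42 in.

x̄ = 95.88 in, ȳ = 69.42 in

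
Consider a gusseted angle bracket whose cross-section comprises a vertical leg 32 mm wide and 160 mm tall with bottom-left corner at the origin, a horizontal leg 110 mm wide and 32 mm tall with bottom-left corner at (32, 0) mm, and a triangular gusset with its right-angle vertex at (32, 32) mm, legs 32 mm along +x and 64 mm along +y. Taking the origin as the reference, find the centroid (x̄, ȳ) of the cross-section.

x̄ = 44.69 mm, ȳ = 53.86 mm

vertical leg: A = 32 × 160 = 5120.00, centroid at (16.00, 80.00).
horizontal leg: A = 110 × 32 = 3520.00, centroid at (87.00, 16.00).
gusset: A = ½·32·64 = 1024.00, centroid at (42.67, 53.33).
ΣA = 9664.00 mm², ΣAx̄ = 431850.67 mm³, ΣAȳ = 520533.33 mm³.
x̄ = 431850.67/9664.00 = 44.69 mm; ȳ = 520533.33/9664.00 = 53.86 mm.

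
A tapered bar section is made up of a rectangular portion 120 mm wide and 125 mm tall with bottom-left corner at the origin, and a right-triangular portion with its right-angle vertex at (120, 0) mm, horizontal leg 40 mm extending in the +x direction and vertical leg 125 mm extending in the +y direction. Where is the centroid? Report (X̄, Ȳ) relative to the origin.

X̄ = 70.48 mm, Ȳ = 59.52 mm

rectangular portion: A = 120 × 125 = 15000.00, centroid at (60.00, 62.50).
triangular portion: A = ½·40·125 = 2500.00, centroid at (133.33, 41.67).
ΣA = 17500.00 mm²
ΣAX̄ = (15000.00)(60.00) + (2500.00)(133.33) = 1233333.33 mm³
ΣAȲ = (15000.00)(62.50) + (2500.00)(41.67) = 1041666.67 mm³
X̄ = 1233333.33 / 17500.00 = 70.48 mm
Ȳ = 1041666.67 / 17500.00 = 59.52 mm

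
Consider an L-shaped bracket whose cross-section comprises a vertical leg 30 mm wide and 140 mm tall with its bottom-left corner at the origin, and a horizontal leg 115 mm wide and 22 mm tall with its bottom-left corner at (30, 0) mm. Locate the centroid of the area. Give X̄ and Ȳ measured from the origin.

Part | A | x̄ᵢ | ȳᵢ | A·x̄ᵢ | A·ȳᵢ
vertical leg | 4200.00 | 15.00 | 70.00 | 63000.00 | 294000.00
horizontal leg | 2530.00 | 87.50 | 11.00 | 221375.00 | 27830.00
Σ | 6730.00 |  |  | 284375.00 | 321830.00
X̄ = 284375.00 / 6730.00 = 42.25 mm
Ȳ = 321830.00 / 6730.00 = 47.82 mm

X̄ = 42.25 mm, Ȳ = 47.82 mm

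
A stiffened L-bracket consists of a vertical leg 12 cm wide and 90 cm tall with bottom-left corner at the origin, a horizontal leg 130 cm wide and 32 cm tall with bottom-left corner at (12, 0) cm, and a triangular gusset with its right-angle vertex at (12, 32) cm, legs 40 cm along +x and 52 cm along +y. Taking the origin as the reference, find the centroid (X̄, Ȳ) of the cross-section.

vertical leg: A = 12 × 90 = 1080.00, centroid at (6.00, 45.00).
horizontal leg: A = 130 × 32 = 4160.00, centroid at (77.00, 16.00).
gusset: A = ½·40·52 = 1040.00, centroid at (25.33, 49.33).
ΣA = 6280.00 cm²
ΣAX̄ = (1080.00)(6.00) + (4160.00)(77.00) + (1040.00)(25.33) = 353146.67 cm³
ΣAȲ = (1080.00)(45.00) + (4160.00)(16.00) + (1040.00)(49.33) = 166466.67 cm³
X̄ = 353146.67 / 6280.00 = 56.23 cm
Ȳ = 166466.67 / 6280.00 = 26.51 cm

X̄ = 56.23 cm, Ȳ = 26.51 cm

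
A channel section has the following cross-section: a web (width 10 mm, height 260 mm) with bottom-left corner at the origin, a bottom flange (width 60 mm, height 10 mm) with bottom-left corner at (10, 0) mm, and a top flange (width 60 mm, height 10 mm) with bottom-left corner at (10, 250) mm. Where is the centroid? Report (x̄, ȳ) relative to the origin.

x̄ = 16.05 mm, ȳ = 130.00 mm

Part | A | x̄ᵢ | ȳᵢ | A·x̄ᵢ | A·ȳᵢ
web | 2600.00 | 5.00 | 130.00 | 13000.00 | 338000.00
bottom flange | 600.00 | 40.00 | 5.00 | 24000.00 | 3000.00
top flange | 600.00 | 40.00 | 255.00 | 24000.00 | 153000.00
Σ | 3800.00 |  |  | 61000.00 | 494000.00
x̄ = 61000.00 / 3800.00 = 16.05 mm
ȳ = 494000.00 / 3800.00 = 130.00 mm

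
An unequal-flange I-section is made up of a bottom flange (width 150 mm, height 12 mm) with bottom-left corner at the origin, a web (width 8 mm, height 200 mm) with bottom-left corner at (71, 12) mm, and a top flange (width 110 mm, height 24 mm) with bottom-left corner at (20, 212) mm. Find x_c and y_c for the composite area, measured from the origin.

x_c = 75.00 mm, y_c = 129.36 mm

Part | A | x̄ᵢ | ȳᵢ | A·x̄ᵢ | A·ȳᵢ
bottom flange | 1800.00 | 75.00 | 6.00 | 135000.00 | 10800.00
web | 1600.00 | 75.00 | 112.00 | 120000.00 | 179200.00
top flange | 2640.00 | 75.00 | 224.00 | 198000.00 | 591360.00
Σ | 6040.00 |  |  | 453000.00 | 781360.00
x_c = 453000.00 / 6040.00 = 75.00 mm
y_c = 781360.00 / 6040.00 = 129.36 mm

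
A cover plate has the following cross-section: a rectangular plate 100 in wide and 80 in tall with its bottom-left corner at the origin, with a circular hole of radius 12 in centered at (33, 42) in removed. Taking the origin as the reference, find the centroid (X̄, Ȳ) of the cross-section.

X̄ = 51.02 in, Ȳ = 39.88 in

Part | A | x̄ᵢ | ȳᵢ | A·x̄ᵢ | A·ȳᵢ
plate | 8000.00 | 50.00 | 40.00 | 400000.00 | 320000.00
hole | -452.39 | 33.00 | 42.00 | -14928.85 | -19000.35
Σ | 7547.61 |  |  | 385071.15 | 300999.65
X̄ = 385071.15 / 7547.61 = 51.02 in
Ȳ = 300999.65 / 7547.61 = 39.88 in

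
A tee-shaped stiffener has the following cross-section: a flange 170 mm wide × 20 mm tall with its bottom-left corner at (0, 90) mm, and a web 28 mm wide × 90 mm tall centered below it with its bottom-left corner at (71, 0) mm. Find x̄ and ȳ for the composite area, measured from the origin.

Part | A | x̄ᵢ | ȳᵢ | A·x̄ᵢ | A·ȳᵢ
web | 2520.00 | 85.00 | 45.00 | 214200.00 | 113400.00
flange | 3400.00 | 85.00 | 100.00 | 289000.00 | 340000.00
Σ | 5920.00 |  |  | 503200.00 | 453400.00
x̄ = 503200.00 / 5920.00 = 85.00 mm
ȳ = 453400.00 / 5920.00 = 76.59 mm

x̄ = 85.00 mm, ȳ = 76.59 mm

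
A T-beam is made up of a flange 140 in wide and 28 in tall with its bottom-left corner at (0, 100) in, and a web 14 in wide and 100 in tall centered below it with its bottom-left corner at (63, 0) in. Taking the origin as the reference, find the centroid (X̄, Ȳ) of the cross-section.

web: A = 14 × 100 = 1400.00, centroid at (70.00, 50.00).
flange: A = 140 × 28 = 3920.00, centroid at (70.00, 114.00).
ΣA = 5320.00 in²
ΣAX̄ = (1400.00)(70.00) + (3920.00)(70.00) = 372400.00 in³
ΣAȲ = (1400.00)(50.00) + (3920.00)(114.00) = 516880.00 in³
X̄ = 372400.00 / 5320.00 = 70.00 in
Ȳ = 516880.00 / 5320.00 = 97.16 in

X̄ = 70.00 in, Ȳ = 97.16 in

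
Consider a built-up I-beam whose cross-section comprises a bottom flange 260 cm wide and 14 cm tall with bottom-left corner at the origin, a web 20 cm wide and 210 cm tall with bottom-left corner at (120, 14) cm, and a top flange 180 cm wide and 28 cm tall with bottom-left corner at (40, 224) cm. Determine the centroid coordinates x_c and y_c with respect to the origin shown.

Part | A | x̄ᵢ | ȳᵢ | A·x̄ᵢ | A·ȳᵢ
bottom flange | 3640.00 | 130.00 | 7.00 | 473200.00 | 25480.00
web | 4200.00 | 130.00 | 119.00 | 546000.00 | 499800.00
top flange | 5040.00 | 130.00 | 238.00 | 655200.00 | 1199520.00
Σ | 12880.00 |  |  | 1674400.00 | 1724800.00
x_c = 1674400.00 / 12880.00 = 130.00 cm
y_c = 1724800.00 / 12880.00 = 133.91 cm

x_c = 130.00 cm, y_c = 133.91 cm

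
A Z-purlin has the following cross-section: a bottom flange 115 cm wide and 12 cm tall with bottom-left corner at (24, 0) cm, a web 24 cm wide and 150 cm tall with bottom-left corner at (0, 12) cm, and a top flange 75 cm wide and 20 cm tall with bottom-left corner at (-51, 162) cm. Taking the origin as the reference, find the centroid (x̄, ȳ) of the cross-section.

bottom flange: A = 115 × 12 = 1380.00, centroid at (81.50, 6.00).
web: A = 24 × 150 = 3600.00, centroid at (12.00, 87.00).
top flange: A = 75 × 20 = 1500.00, centroid at (-13.50, 172.00).
ΣA = 6480.00 cm², ΣAx̄ = 135420.00 cm³, ΣAȳ = 579480.00 cm³.
x̄ = 135420.00/6480.00 = 20.90 cm; ȳ = 579480.00/6480.00 = 89.43 cm.

x̄ = 20.90 cm, ȳ = 89.43 cm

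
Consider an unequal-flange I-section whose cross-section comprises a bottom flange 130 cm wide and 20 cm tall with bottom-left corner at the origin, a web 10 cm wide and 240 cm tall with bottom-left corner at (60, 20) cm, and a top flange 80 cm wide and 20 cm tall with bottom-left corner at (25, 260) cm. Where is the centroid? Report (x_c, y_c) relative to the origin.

Part | A | x̄ᵢ | ȳᵢ | A·x̄ᵢ | A·ȳᵢ
bottom flange | 2600.00 | 65.00 | 10.00 | 169000.00 | 26000.00
web | 2400.00 | 65.00 | 140.00 | 156000.00 | 336000.00
top flange | 1600.00 | 65.00 | 270.00 | 104000.00 | 432000.00
Σ | 6600.00 |  |  | 429000.00 | 794000.00
x_c = 429000.00 / 6600.00 = 65.00 cm
y_c = 794000.00 / 6600.00 = 120.30 cm

x_c = 65.00 cm, y_c = 120.30 cm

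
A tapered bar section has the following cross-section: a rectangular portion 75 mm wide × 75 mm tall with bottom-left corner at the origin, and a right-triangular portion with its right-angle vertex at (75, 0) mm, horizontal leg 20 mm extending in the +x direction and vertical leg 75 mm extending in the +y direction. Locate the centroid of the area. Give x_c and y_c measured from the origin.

x_c = 42.70 mm, y_c = 36.03 mm

rectangular portion: A = 75 × 75 = 5625.00, centroid at (37.50, 37.50).
triangular portion: A = ½·20·75 = 750.00, centroid at (81.67, 25.00).
ΣA = 6375.00 mm²
ΣAx_c = (5625.00)(37.50) + (750.00)(81.67) = 272187.50 mm³
ΣAy_c = (5625.00)(37.50) + (750.00)(25.00) = 229687.50 mm³
x_c = 272187.50 / 6375.00 = 42.70 mm
y_c = 229687.50 / 6375.00 = 36.03 mm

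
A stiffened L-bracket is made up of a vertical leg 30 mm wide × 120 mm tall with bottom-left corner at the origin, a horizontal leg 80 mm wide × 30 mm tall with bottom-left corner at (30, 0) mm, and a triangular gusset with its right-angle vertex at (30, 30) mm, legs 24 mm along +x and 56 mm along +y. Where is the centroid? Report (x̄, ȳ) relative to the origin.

Part | A | x̄ᵢ | ȳᵢ | A·x̄ᵢ | A·ȳᵢ
vertical leg | 3600.00 | 15.00 | 60.00 | 54000.00 | 216000.00
horizontal leg | 2400.00 | 70.00 | 15.00 | 168000.00 | 36000.00
gusset | 672.00 | 38.00 | 48.67 | 25536.00 | 32704.00
Σ | 6672.00 |  |  | 247536.00 | 284704.00
x̄ = 247536.00 / 6672.00 = 37.10 mm
ȳ = 284704.00 / 6672.00 = 42.67 mm

x̄ = 37.10 mm, ȳ = 42.67 mm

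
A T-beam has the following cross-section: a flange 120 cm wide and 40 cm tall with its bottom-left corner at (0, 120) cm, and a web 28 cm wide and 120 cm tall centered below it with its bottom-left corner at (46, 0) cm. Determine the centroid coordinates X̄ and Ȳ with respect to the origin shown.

X̄ = 60.00 cm, Ȳ = 107.06 cm

web: A = 28 × 120 = 3360.00, centroid at (60.00, 60.00).
flange: A = 120 × 40 = 4800.00, centroid at (60.00, 140.00).
ΣA = 8160.00 cm²
ΣAX̄ = (3360.00)(60.00) + (4800.00)(60.00) = 489600.00 cm³
ΣAȲ = (3360.00)(60.00) + (4800.00)(140.00) = 873600.00 cm³
X̄ = 489600.00 / 8160.00 = 60.00 cm
Ȳ = 873600.00 / 8160.00 = 107.06 cm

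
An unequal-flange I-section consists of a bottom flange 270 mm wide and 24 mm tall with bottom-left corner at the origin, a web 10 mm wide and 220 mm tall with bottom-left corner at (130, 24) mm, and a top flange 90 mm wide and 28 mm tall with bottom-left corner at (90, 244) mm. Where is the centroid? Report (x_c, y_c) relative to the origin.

x_c = 135.00 mm, y_c = 91.31 mm

bottom flange: A = 270 × 24 = 6480.00, centroid at (135.00, 12.00).
web: A = 10 × 220 = 2200.00, centroid at (135.00, 134.00).
top flange: A = 90 × 28 = 2520.00, centroid at (135.00, 258.00).
ΣA = 11200.00 mm², ΣAx_c = 1512000.00 mm³, ΣAy_c = 1022720.00 mm³.
x_c = 1512000.00/11200.00 = 135.00 mm; y_c = 1022720.00/11200.00 = 91.31 mm.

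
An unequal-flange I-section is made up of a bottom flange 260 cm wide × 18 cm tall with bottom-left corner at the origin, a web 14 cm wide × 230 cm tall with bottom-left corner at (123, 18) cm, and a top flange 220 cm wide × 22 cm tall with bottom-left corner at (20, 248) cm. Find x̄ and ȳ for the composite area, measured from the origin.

Part | A | x̄ᵢ | ȳᵢ | A·x̄ᵢ | A·ȳᵢ
bottom flange | 4680.00 | 130.00 | 9.00 | 608400.00 | 42120.00
web | 3220.00 | 130.00 | 133.00 | 418600.00 | 428260.00
top flange | 4840.00 | 130.00 | 259.00 | 629200.00 | 1253560.00
Σ | 12740.00 |  |  | 1656200.00 | 1723940.00
x̄ = 1656200.00 / 12740.00 = 130.00 cm
ȳ = 1723940.00 / 12740.00 = 135.32 cm

x̄ = 130.00 cm, ȳ = 135.32 cm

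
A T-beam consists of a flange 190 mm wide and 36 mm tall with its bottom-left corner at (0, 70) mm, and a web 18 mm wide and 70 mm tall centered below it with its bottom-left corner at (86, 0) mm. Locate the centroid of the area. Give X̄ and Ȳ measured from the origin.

web: A = 18 × 70 = 1260.00, centroid at (95.00, 35.00).
flange: A = 190 × 36 = 6840.00, centroid at (95.00, 88.00).
ΣA = 8100.00 mm², ΣAX̄ = 769500.00 mm³, ΣAȲ = 646020.00 mm³.
X̄ = 769500.00/8100.00 = 95.00 mm; Ȳ = 646020.00/8100.00 = 79.76 mm.

X̄ = 95.00 mm, Ȳ = 79.76 mm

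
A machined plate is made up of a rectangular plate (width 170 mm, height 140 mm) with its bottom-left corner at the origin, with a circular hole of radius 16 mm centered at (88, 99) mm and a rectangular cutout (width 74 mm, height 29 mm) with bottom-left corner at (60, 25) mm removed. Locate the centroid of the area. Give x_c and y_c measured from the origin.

plate: A = 170 × 140 = 23800.00, centroid at (85.00, 70.00).
hole 1: A = −π·16² = -804.25, centroid at (88.00, 99.00).
hole 2: A = −(74 × 29) = -2146.00, centroid at (97.00, 39.50).
ΣA = 20849.75 mm², ΣAx_c = 1744064.20 mm³, ΣAy_c = 1501612.48 mm³.
x_c = 1744064.20/20849.75 = 83.65 mm; y_c = 1501612.48/20849.75 = 72.02 mm.

x_c = 83.65 mm, y_c = 72.02 mm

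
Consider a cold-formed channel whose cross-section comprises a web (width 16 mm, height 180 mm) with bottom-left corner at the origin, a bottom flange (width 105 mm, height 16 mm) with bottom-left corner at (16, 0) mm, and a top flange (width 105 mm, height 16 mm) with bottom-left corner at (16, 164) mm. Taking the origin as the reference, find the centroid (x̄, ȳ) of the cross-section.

x̄ = 40.58 mm, ȳ = 90.00 mm

web: A = 16 × 180 = 2880.00, centroid at (8.00, 90.00).
bottom flange: A = 105 × 16 = 1680.00, centroid at (68.50, 8.00).
top flange: A = 105 × 16 = 1680.00, centroid at (68.50, 172.00).
ΣA = 6240.00 mm²
ΣAx̄ = (2880.00)(8.00) + (1680.00)(68.50) + (1680.00)(68.50) = 253200.00 mm³
ΣAȳ = (2880.00)(90.00) + (1680.00)(8.00) + (1680.00)(172.00) = 561600.00 mm³
x̄ = 253200.00 / 6240.00 = 40.58 mm
ȳ = 561600.00 / 6240.00 = 90.00 mm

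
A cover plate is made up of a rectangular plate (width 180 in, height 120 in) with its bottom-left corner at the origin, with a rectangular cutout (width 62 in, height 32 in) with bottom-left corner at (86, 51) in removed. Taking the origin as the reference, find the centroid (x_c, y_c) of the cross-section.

x_c = 87.27 in, y_c = 59.29 in

Part | A | x̄ᵢ | ȳᵢ | A·x̄ᵢ | A·ȳᵢ
plate | 21600.00 | 90.00 | 60.00 | 1944000.00 | 1296000.00
hole | -1984.00 | 117.00 | 67.00 | -232128.00 | -132928.00
Σ | 19616.00 |  |  | 1711872.00 | 1163072.00
x_c = 1711872.00 / 19616.00 = 87.27 in
y_c = 1163072.00 / 19616.00 = 59.29 in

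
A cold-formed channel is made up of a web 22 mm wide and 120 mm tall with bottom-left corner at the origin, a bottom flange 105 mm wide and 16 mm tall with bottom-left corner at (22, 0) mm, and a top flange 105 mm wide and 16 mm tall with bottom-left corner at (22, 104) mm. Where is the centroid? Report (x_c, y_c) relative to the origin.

x_c = 46.56 mm, y_c = 60.00 mm

web: A = 22 × 120 = 2640.00, centroid at (11.00, 60.00).
bottom flange: A = 105 × 16 = 1680.00, centroid at (74.50, 8.00).
top flange: A = 105 × 16 = 1680.00, centroid at (74.50, 112.00).
ΣA = 6000.00 mm², ΣAx_c = 279360.00 mm³, ΣAy_c = 360000.00 mm³.
x_c = 279360.00/6000.00 = 46.56 mm; y_c = 360000.00/6000.00 = 60.00 mm.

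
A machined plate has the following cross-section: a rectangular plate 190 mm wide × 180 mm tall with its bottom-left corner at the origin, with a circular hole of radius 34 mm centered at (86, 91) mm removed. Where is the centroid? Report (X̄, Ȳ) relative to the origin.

X̄ = 96.07 mm, Ȳ = 89.88 mm

plate: A = 190 × 180 = 34200.00, centroid at (95.00, 90.00).
hole: A = −π·34² = -3631.68, centroid at (86.00, 91.00).
ΣA = 30568.32 mm², ΣAX̄ = 2936675.42 mm³, ΣAȲ = 2747517.02 mm³.
X̄ = 2936675.42/30568.32 = 96.07 mm; Ȳ = 2747517.02/30568.32 = 89.88 mm.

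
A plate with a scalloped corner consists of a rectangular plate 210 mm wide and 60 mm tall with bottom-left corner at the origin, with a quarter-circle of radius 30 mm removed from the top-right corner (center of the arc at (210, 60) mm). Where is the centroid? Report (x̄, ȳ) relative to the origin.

Part | A | x̄ᵢ | ȳᵢ | A·x̄ᵢ | A·ȳᵢ
plate | 12600.00 | 105.00 | 30.00 | 1323000.00 | 378000.00
removed quarter-circle | -706.86 | 197.27 | 47.27 | -139440.25 | -33411.50
Σ | 11893.14 |  |  | 1183559.75 | 344588.50
x̄ = 1183559.75 / 11893.14 = 99.52 mm
ȳ = 344588.50 / 11893.14 = 28.97 mm

x̄ = 99.52 mm, ȳ = 28.97 mm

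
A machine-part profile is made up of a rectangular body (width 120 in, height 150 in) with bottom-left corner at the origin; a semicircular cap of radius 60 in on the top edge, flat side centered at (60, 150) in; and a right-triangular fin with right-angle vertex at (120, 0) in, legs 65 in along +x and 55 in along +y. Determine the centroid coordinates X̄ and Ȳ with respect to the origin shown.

Part | A | x̄ᵢ | ȳᵢ | A·x̄ᵢ | A·ȳᵢ
rectangular body | 18000.00 | 60.00 | 75.00 | 1080000.00 | 1350000.00
semicircular top | 5654.87 | 60.00 | 175.46 | 339292.01 | 992230.02
triangular fin | 1787.50 | 141.67 | 18.33 | 253229.17 | 32770.83
Σ | 25442.37 |  |  | 1672521.17 | 2375000.85
X̄ = 1672521.17 / 25442.37 = 65.74 in
Ȳ = 2375000.85 / 25442.37 = 93.35 in

X̄ = 65.74 in, Ȳ = 93.35 in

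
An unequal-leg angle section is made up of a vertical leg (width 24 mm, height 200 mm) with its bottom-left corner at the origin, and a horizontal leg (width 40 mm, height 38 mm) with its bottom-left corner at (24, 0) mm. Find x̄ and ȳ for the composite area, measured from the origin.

vertical leg: A = 24 × 200 = 4800.00, centroid at (12.00, 100.00).
horizontal leg: A = 40 × 38 = 1520.00, centroid at (44.00, 19.00).
ΣA = 6320.00 mm², ΣAx̄ = 124480.00 mm³, ΣAȳ = 508880.00 mm³.
x̄ = 124480.00/6320.00 = 19.70 mm; ȳ = 508880.00/6320.00 = 80.52 mm.

x̄ = 19.70 mm, ȳ = 80.52 mm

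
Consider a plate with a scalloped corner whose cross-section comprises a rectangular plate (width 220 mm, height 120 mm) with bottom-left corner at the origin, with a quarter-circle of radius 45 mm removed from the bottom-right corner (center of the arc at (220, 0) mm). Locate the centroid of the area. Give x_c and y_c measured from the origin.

x_c = 104.17 mm, y_c = 62.62 mm

plate: A = 220 × 120 = 26400.00, centroid at (110.00, 60.00).
removed quarter-circle: A = −¼π·45² = -1590.43, centroid at (200.90, 19.10).
ΣA = 24809.57 mm²
ΣAx_c = (26400.00)(110.00) + (-1590.43)(200.90) = 2584480.12 mm³
ΣAy_c = (26400.00)(60.00) + (-1590.43)(19.10) = 1553625.00 mm³
x_c = 2584480.12 / 24809.57 = 104.17 mm
y_c = 1553625.00 / 24809.57 = 62.62 mm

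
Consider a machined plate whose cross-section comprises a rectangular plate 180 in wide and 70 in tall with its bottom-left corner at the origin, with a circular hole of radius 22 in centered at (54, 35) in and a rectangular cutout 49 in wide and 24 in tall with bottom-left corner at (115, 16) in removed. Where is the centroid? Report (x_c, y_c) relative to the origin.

x_c = 89.65 in, y_c = 35.83 in

Part | A | x̄ᵢ | ȳᵢ | A·x̄ᵢ | A·ȳᵢ
plate | 12600.00 | 90.00 | 35.00 | 1134000.00 | 441000.00
hole 1 | -1520.53 | 54.00 | 35.00 | -82108.67 | -53218.58
hole 2 | -1176.00 | 139.50 | 28.00 | -164052.00 | -32928.00
Σ | 9903.47 |  |  | 887839.33 | 354853.42
x_c = 887839.33 / 9903.47 = 89.65 in
y_c = 354853.42 / 9903.47 = 35.83 in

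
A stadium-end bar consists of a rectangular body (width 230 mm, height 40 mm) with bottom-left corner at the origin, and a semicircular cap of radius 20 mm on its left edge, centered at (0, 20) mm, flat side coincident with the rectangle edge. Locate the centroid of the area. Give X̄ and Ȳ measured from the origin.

X̄ = 107.11 mm, Ȳ = 20.00 mm

Part | A | x̄ᵢ | ȳᵢ | A·x̄ᵢ | A·ȳᵢ
rectangular body | 9200.00 | 115.00 | 20.00 | 1058000.00 | 184000.00
semicircular end | 628.32 | -8.49 | 20.00 | -5333.33 | 12566.37
Σ | 9828.32 |  |  | 1052666.67 | 196566.37
X̄ = 1052666.67 / 9828.32 = 107.11 mm
Ȳ = 196566.37 / 9828.32 = 20.00 mm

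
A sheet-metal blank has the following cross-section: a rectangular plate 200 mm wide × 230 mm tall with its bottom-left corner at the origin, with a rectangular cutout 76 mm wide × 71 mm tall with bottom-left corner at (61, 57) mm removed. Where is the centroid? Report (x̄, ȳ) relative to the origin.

x̄ = 100.13 mm, ȳ = 117.99 mm

plate: A = 200 × 230 = 46000.00, centroid at (100.00, 115.00).
hole: A = −(76 × 71) = -5396.00, centroid at (99.00, 92.50).
ΣA = 40604.00 mm², ΣAx̄ = 4065796.00 mm³, ΣAȳ = 4790870.00 mm³.
x̄ = 4065796.00/40604.00 = 100.13 mm; ȳ = 4790870.00/40604.00 = 117.99 mm.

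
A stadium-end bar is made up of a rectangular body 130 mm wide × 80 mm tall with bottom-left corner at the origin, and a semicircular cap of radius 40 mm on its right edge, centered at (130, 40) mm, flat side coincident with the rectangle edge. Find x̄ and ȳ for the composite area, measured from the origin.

rectangular body: A = 130 × 80 = 10400.00, centroid at (65.00, 40.00).
semicircular end: A = ½π·40² = 2513.27, centroid at (146.98, 40.00).
ΣA = 12913.27 mm², ΣAx̄ = 1045392.30 mm³, ΣAȳ = 516530.96 mm³.
x̄ = 1045392.30/12913.27 = 80.95 mm; ȳ = 516530.96/12913.27 = 40.00 mm.

x̄ = 80.95 mm, ȳ = 40.00 mm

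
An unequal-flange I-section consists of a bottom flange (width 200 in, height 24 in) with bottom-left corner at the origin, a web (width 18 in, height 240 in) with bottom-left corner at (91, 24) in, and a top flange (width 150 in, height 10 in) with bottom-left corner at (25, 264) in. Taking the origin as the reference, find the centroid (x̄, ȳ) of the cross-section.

x̄ = 100.00 in, ȳ = 101.99 in

bottom flange: A = 200 × 24 = 4800.00, centroid at (100.00, 12.00).
web: A = 18 × 240 = 4320.00, centroid at (100.00, 144.00).
top flange: A = 150 × 10 = 1500.00, centroid at (100.00, 269.00).
ΣA = 10620.00 in², ΣAx̄ = 1062000.00 in³, ΣAȳ = 1083180.00 in³.
x̄ = 1062000.00/10620.00 = 100.00 in; ȳ = 1083180.00/10620.00 = 101.99 in.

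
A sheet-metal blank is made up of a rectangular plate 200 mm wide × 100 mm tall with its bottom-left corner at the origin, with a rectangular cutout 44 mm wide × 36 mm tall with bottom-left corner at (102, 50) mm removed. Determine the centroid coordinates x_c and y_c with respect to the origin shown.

plate: A = 200 × 100 = 20000.00, centroid at (100.00, 50.00).
hole: A = −(44 × 36) = -1584.00, centroid at (124.00, 68.00).
ΣA = 18416.00 mm²
ΣAx_c = (20000.00)(100.00) + (-1584.00)(124.00) = 1803584.00 mm³
ΣAy_c = (20000.00)(50.00) + (-1584.00)(68.00) = 892288.00 mm³
x_c = 1803584.00 / 18416.00 = 97.94 mm
y_c = 892288.00 / 18416.00 = 48.45 mm

x_c = 97.94 mm, y_c = 48.45 mm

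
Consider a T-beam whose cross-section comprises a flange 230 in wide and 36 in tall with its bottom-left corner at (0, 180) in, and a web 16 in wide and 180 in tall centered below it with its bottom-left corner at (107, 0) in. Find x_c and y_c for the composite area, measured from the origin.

x_c = 115.00 in, y_c = 170.13 in

web: A = 16 × 180 = 2880.00, centroid at (115.00, 90.00).
flange: A = 230 × 36 = 8280.00, centroid at (115.00, 198.00).
ΣA = 11160.00 in², ΣAx_c = 1283400.00 in³, ΣAy_c = 1898640.00 in³.
x_c = 1283400.00/11160.00 = 115.00 in; y_c = 1898640.00/11160.00 = 170.13 in.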